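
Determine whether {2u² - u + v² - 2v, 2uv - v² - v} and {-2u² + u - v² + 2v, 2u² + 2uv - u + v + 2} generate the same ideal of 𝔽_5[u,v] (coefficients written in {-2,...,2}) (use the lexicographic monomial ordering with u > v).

No, the ideals differ.

For a fixed monomial order, each ideal has a unique reduced Gröbner basis; comparing bases decides equality.
Buchberger on the first generating set:
f_1 = 2u² - u + v² - 2v, LT = u².
f_2 = 2uv - v² - v, LT = uv.

S(f_1,f_2): lcm = u²v. S = -2uv² - 2v³ - v².
  leading term uv²: subtract (-v)·f_2 from -2uv² - 2v³ - v² → 2v³ - 2v²
  leading term v³: no divisor's leading term divides it; move 2v³ to the remainder.
  leading term v²: no divisor's leading term divides it; move -2v² to the remainder.
  remainder 2v³ - 2v² ≠ 0; add g_3 = 2v³ - 2v² to the basis.

The other S-polynomials (S(f_1,g_3), S(f_2,g_3)) all reduce to 0 modulo the current basis, so we have a Gröbner basis.
Inter-reduce: drop elements whose leading term is divisible by another's, tail-reduce, and make monic.
Reduced Gröbner basis: {u² + 2u - 2v² - v, uv + 2v² + 2v, v³ - v²}.

Buchberger on the second generating set:
h_1 = -2u² + u - v² + 2v, LT = u².
h_2 = 2u² + 2uv - u + v + 2, LT = u².

S(h_1,h_2): lcm = u². S = -uv - 2v² + v - 1.
  leading term uv: no divisor's leading term divides it; move -uv to the remainder.
  leading term v²: no divisor's leading term divides it; move -2v² to the remainder.
  leading term v: no divisor's leading term divides it; move v to the remainder.
  leading term 1: no divisor's leading term divides it; move -1 to the remainder.
  remainder -uv - 2v² + v - 1 ≠ 0; add k_3 = -uv - 2v² + v - 1 to the basis.

S(h_1,k_3): lcm = u²v. S = -2uv² - 2uv - u - 2v³ - v².
  leading term uv²: subtract (2v)·k_3 from -2uv² - 2uv - u - 2v³ - v² → -2uv - u + 2v³ + 2v² + 2v
  leading term uv: subtract (2)·k_3 from -2uv - u + 2v³ + 2v² + 2v → -u + 2v³ + v² + 2
  leading term u: no divisor's leading term divides it; move -u to the remainder.
  leading term v³: no divisor's leading term divides it; move 2v³ to the remainder.
  leading term v²: no divisor's leading term divides it; move v² to the remainder.
  leading term 1: no divisor's leading term divides it; move 2 to the remainder.
  remainder -u + 2v³ + v² + 2 ≠ 0; add k_4 = -u + 2v³ + v² + 2 to the basis.

S(h_1,k_4): lcm = u². S = 2uv³ + uv² - u - 2v² - v.
  leading term uv³: subtract (-2v²)·k_3 from 2uv³ + uv² - u - 2v² - v → uv² - u + v⁴ + 2v³ + v² - v
  leading term uv²: subtract (-v)·k_3 from uv² - u + v⁴ + 2v³ + v² - v → -u + v⁴ + 2v² - 2v
  leading term u: subtract (1)·k_4 from -u + v⁴ + 2v² - 2v → v⁴ - 2v³ + v² - 2v - 2
  leading term v⁴: no divisor's leading term divides it; move v⁴ to the remainder.
  leading term v³: no divisor's leading term divides it; move -2v³ to the remainder.
  leading term v²: no divisor's leading term divides it; move v² to the remainder.
  leading term v: no divisor's leading term divides it; move -2v to the remainder.
  leading term 1: no divisor's leading term divides it; move -2 to the remainder.
  remainder v⁴ - 2v³ + v² - 2v - 2 ≠ 0; add k_5 = v⁴ - 2v³ + v² - 2v - 2 to the basis.

The other S-polynomials (S(h_2,k_3), S(h_2,k_4), S(k_3,k_4), S(h_1,k_5), S(h_2,k_5), S(k_3,k_5), S(k_4,k_5)) all reduce to 0 modulo the current basis, so we have a Gröbner basis.
Inter-reduce: drop elements whose leading term is divisible by another's, tail-reduce, and make monic.
Reduced Gröbner basis: {u - 2v³ - v² - 2, v⁴ - 2v³ + v² - 2v - 2}.

These differ, so the ideals are not equal.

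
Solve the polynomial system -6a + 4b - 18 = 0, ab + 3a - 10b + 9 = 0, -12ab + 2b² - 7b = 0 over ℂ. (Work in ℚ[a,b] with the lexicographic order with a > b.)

Compute a lex Gröbner basis by Buchberger's algorithm.
f_1 = -6a + 4b - 18, LT = a.
f_2 = ab + 3a - 10b + 9, LT = ab.
f_3 = -12ab + 2b² - 7b, LT = ab.

S(f_1,f_2): lcm = ab. S = -3a - ⅔b² + 13b - 9.
  leading term a: subtract (½)·f_1 from -3a - ⅔b² + 13b - 9 → -⅔b² + 11b
  leading term b²: no divisor's leading term divides it; move -⅔b² to the remainder.
  leading term b: no divisor's leading term divides it; move 11b to the remainder.
  remainder -⅔b² + 11b ≠ 0; add h_4 = -⅔b² + 11b to the basis.

S(f_1,f_3): lcm = ab. S = -½b² + 29/12b.
  leading term b²: subtract (¾)·h_4 from -½b² + 29/12b → -35/6b
  leading term b: no divisor's leading term divides it; move -35/6b to the remainder.
  remainder -35/6b ≠ 0; add h_5 = -35/6b to the basis.

The other S-polynomials (S(f_2,f_3), S(f_1,h_4), S(f_2,h_4), S(f_3,h_4), S(f_1,h_5), S(f_2,h_5), S(f_3,h_5), S(h_4,h_5)) all reduce to 0 modulo the current basis, so we have a Gröbner basis.
Inter-reduce: drop elements whose leading term is divisible by another's, tail-reduce, and make monic.
Reduced Gröbner basis: {a + 3, b}.

Since the basis is lex-ordered, b is univariate in b. Its roots are {0}. Back-substituting each root into the other basis elements fixes the other coordinates.
  b = 0: the earlier basis element becomes a + 3 = 0, giving a = -3 — point (-3, 0).
Substituting each solution back into the original system confirms all equations vanish.

{(-3, 0)}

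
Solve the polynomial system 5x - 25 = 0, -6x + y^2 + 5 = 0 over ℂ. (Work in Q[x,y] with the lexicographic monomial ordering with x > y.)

{(5, -5), (5, 5)}

Compute a lex Gröbner basis by Buchberger's algorithm.
f_1 = 5x - 25, LT = x.
f_2 = -6x + y^2 + 5, LT = x.

S(f_1,f_2): lcm = x. S = 1/6y^2 - 25/6.
  leading term y^2: no divisor's leading term divides it; move 1/6y^2 to the remainder.
  leading term 1: no divisor's leading term divides it; move -25/6 to the remainder.
  remainder 1/6y^2 - 25/6 ≠ 0; add h_3 = 1/6y^2 - 25/6 to the basis.

The other S-polynomials (S(f_1,h_3), S(f_2,h_3)) all reduce to 0 modulo the current basis, so we have a Gröbner basis.
Inter-reduce: drop elements whose leading term is divisible by another's, tail-reduce, and make monic.
Reduced Gröbner basis: {x - 5, y^2 - 25}.

From the last basis element, y^2 - 25 = 0, so y takes values in {-5, 5}. Each choice, substituted upward through the basis, yields the corresponding point(s) of the solution set.
  y = -5: the earlier basis element becomes x - 5 = 0, giving x = 5 — point (5, -5).
  y = 5: the earlier basis element becomes x - 5 = 0, giving x = 5 — point (5, 5).
Substituting each solution back into the original system confirms all equations vanish.
A lex Gröbner basis triangularizes the system, enabling back-substitution.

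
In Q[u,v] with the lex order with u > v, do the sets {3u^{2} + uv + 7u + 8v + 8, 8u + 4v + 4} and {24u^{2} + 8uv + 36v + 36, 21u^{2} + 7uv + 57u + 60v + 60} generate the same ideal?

Yes, the ideals are equal.

For a fixed monomial order, each ideal has a unique reduced Gröbner basis; comparing bases decides equality.
Buchberger on the first generating set:
f_1 = 3u^{2} + uv + 7u + 8v + 8, LT = u^{2}.
f_2 = 8u + 4v + 4, LT = u.

S(f_1,f_2): lcm = u^{2}. S = -\tfrac{1}{6}uv + \tfrac{11}{6}u + \tfrac{8}{3}v + \tfrac{8}{3}.
  leading term uv: subtract (-\tfrac{1}{48}v)·f_2 from -\tfrac{1}{6}uv + \tfrac{11}{6}u + \tfrac{8}{3}v + \tfrac{8}{3} → \tfrac{11}{6}u + \tfrac{1}{12}v^{2} + \tfrac{11}{4}v + \tfrac{8}{3}
  leading term u: subtract (\tfrac{11}{48})·f_2 from \tfrac{11}{6}u + \tfrac{1}{12}v^{2} + \tfrac{11}{4}v + \tfrac{8}{3} → \tfrac{1}{12}v^{2} + \tfrac{11}{6}v + \tfrac{7}{4}
  leading term v^{2}: no divisor's leading term divides it; move \tfrac{1}{12}v^{2} to the remainder.
  leading term v: no divisor's leading term divides it; move \tfrac{11}{6}v to the remainder.
  leading term 1: no divisor's leading term divides it; move \tfrac{7}{4} to the remainder.
  remainder \tfrac{1}{12}v^{2} + \tfrac{11}{6}v + \tfrac{7}{4} ≠ 0; add g_3 = \tfrac{1}{12}v^{2} + \tfrac{11}{6}v + \tfrac{7}{4} to the basis.

The other S-polynomials (S(f_1,g_3), S(f_2,g_3)) all reduce to 0 modulo the current basis, so we have a Gröbner basis.
Inter-reduce: drop elements whose leading term is divisible by another's, tail-reduce, and make monic.
Reduced Gröbner basis: {u + \tfrac{1}{2}v + \tfrac{1}{2}, v^{2} + 22v + 21}.

Buchberger on the second generating set:
h_1 = 24u^{2} + 8uv + 36v + 36, LT = u^{2}.
h_2 = 21u^{2} + 7uv + 57u + 60v + 60, LT = u^{2}.

S(h_1,h_2): lcm = u^{2}. S = -\tfrac{19}{7}u - \tfrac{19}{14}v - \tfrac{19}{14}.
  leading term u: no divisor's leading term divides it; move -\tfrac{19}{7}u to the remainder.
  leading term v: no divisor's leading term divides it; move -\tfrac{19}{14}v to the remainder.
  leading term 1: no divisor's leading term divides it; move -\tfrac{19}{14} to the remainder.
  remainder -\tfrac{19}{7}u - \tfrac{19}{14}v - \tfrac{19}{14} ≠ 0; add k_3 = -\tfrac{19}{7}u - \tfrac{19}{14}v - \tfrac{19}{14} to the basis.

S(h_1,k_3): lcm = u^{2}. S = -\tfrac{1}{6}uv - \tfrac{1}{2}u + \tfrac{3}{2}v + \tfrac{3}{2}.
  leading term uv: subtract (\tfrac{7}{114}v)·k_3 from -\tfrac{1}{6}uv - \tfrac{1}{2}u + \tfrac{3}{2}v + \tfrac{3}{2} → -\tfrac{1}{2}u + \tfrac{1}{12}v^{2} + \tfrac{19}{12}v + \tfrac{3}{2}
  leading term u: subtract (\tfrac{7}{38})·k_3 from -\tfrac{1}{2}u + \tfrac{1}{12}v^{2} + \tfrac{19}{12}v + \tfrac{3}{2} → \tfrac{1}{12}v^{2} + \tfrac{11}{6}v + \tfrac{7}{4}
  leading term v^{2}: no divisor's leading term divides it; move \tfrac{1}{12}v^{2} to the remainder.
  leading term v: no divisor's leading term divides it; move \tfrac{11}{6}v to the remainder.
  leading term 1: no divisor's leading term divides it; move \tfrac{7}{4} to the remainder.
  remainder \tfrac{1}{12}v^{2} + \tfrac{11}{6}v + \tfrac{7}{4} ≠ 0; add k_4 = \tfrac{1}{12}v^{2} + \tfrac{11}{6}v + \tfrac{7}{4} to the basis.

The other S-polynomials (S(h_2,k_3), S(h_1,k_4), S(h_2,k_4), S(k_3,k_4)) all reduce to 0 modulo the current basis, so we have a Gröbner basis.
Inter-reduce: drop elements whose leading term is divisible by another's, tail-reduce, and make monic.
Reduced Gröbner basis: {u + \tfrac{1}{2}v + \tfrac{1}{2}, v^{2} + 22v + 21}.

Same reduced basis, so the two generating sets span the same ideal.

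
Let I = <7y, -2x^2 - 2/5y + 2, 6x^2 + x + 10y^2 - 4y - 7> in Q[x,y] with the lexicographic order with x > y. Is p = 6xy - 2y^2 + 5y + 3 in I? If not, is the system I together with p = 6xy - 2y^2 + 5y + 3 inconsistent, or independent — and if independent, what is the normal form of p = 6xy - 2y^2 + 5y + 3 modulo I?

First compute the reduced Gröbner basis of I by Buchberger's algorithm.
f_1 = 7y, LT = y.
f_2 = -2x^2 - 2/5y + 2, LT = x^2.
f_3 = 6x^2 + x + 10y^2 - 4y - 7, LT = x^2.

S(f_2,f_3): lcm = x^2. S = -1/6x - 5/3y^2 + 13/15y + 1/6.
  leading term x: no divisor's leading term divides it; move -1/6x to the remainder.
  leading term y^2: subtract (-5/21y)·f_1 from -5/3y^2 + 13/15y + 1/6 → 13/15y + 1/6
  leading term y: subtract (13/105)·f_1 from 13/15y + 1/6 → 1/6
  leading term 1: no divisor's leading term divides it; move 1/6 to the remainder.
  remainder -1/6x + 1/6 ≠ 0; add h_4 = -1/6x + 1/6 to the basis.

The other S-polynomials (S(f_1,f_2), S(f_1,f_3), S(f_1,h_4), S(f_2,h_4), S(f_3,h_4)) all reduce to 0 modulo the current basis, so we have a Gröbner basis.
Inter-reduce: drop elements whose leading term is divisible by another's, tail-reduce, and make monic.
Reduced Gröbner basis: {x - 1, y}.
Label its elements g_1 = x - 1, g_2 = y.

Reduce p = 6xy - 2y^2 + 5y + 3 modulo G:
  leading term xy: subtract (6y)·g_1 from 6xy - 2y^2 + 5y + 3 → -2y^2 + 11y + 3
  leading term y^2: subtract (-2y)·g_2 from -2y^2 + 11y + 3 → 11y + 3
  leading term y: subtract (11)·g_2 from 11y + 3 → 3
  leading term 1: no divisor's leading term divides it; move 3 to the remainder.
  normal form = 3.
The normal form is nonzero, so p ∉ I. Since p minus its normal form lies in I, I + (p) = I + (r) where r = 3; decide whether this ideal is the whole ring.
Here r = 3 is a nonzero constant, hence a unit: 1 ∈ I + (p), the Gröbner basis of I + (p) is {1}, and the enlarged system has no common solution — adjoining p is inconsistent.

Adjoining 6xy - 2y^2 + 5y + 3 makes the ideal the whole ring: the system is inconsistent.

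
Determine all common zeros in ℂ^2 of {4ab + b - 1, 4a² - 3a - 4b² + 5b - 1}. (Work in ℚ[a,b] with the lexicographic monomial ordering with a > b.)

Compute a lex Gröbner basis by Buchberger's algorithm.
f_1 = 4ab + b - 1, LT = ab.
f_2 = 4a² - 3a - 4b² + 5b - 1, LT = a².

S(f_1,f_2): lcm = a²b. S = ab - ¼a + b³ - 5/4b² + ¼b.
  leading term ab: subtract (¼)·f_1 from ab - ¼a + b³ - 5/4b² + ¼b → -¼a + b³ - 5/4b² + ¼
  leading term a: no divisor's leading term divides it; move -¼a to the remainder.
  leading term b³: no divisor's leading term divides it; move b³ to the remainder.
  leading term b²: no divisor's leading term divides it; move -5/4b² to the remainder.
  leading term 1: no divisor's leading term divides it; move ¼ to the remainder.
  remainder -¼a + b³ - 5/4b² + ¼ ≠ 0; add h_3 = -¼a + b³ - 5/4b² + ¼ to the basis.

S(f_1,h_3): lcm = ab. S = 4b⁴ - 5b³ + 5/4b - ¼.
  leading term b⁴: no divisor's leading term divides it; move 4b⁴ to the remainder.
  leading term b³: no divisor's leading term divides it; move -5b³ to the remainder.
  leading term b: no divisor's leading term divides it; move 5/4b to the remainder.
  leading term 1: no divisor's leading term divides it; move -¼ to the remainder.
  remainder 4b⁴ - 5b³ + 5/4b - ¼ ≠ 0; add h_4 = 4b⁴ - 5b³ + 5/4b - ¼ to the basis.

The other S-polynomials (S(f_2,h_3), S(f_1,h_4), S(f_2,h_4), S(h_3,h_4)) all reduce to 0 modulo the current basis, so we have a Gröbner basis.
Inter-reduce: drop elements whose leading term is divisible by another's, tail-reduce, and make monic.
Reduced Gröbner basis: {a - 4b³ + 5b² - 1, b⁴ - 5/4b³ + 5/16b - 1/16}.

A lex Gröbner basis eliminates variables successively. Here b⁴ - 5/4b³ + 5/16b - 1/16 depends only on b, with roots {-1/2, 1/4, 1/2, 1}; lifting each root through the earlier basis elements recovers the full solutions.
  b = -1/2: the earlier basis element becomes a + ¾ = 0, giving a = -3/4 — point (-3/4, -1/2).
  b = 1/4: the earlier basis element becomes a - ¾ = 0, giving a = 3/4 — point (3/4, 1/4).
  b = 1/2: the earlier basis element becomes a - ¼ = 0, giving a = 1/4 — point (1/4, 1/2).
  b = 1: the earlier basis element becomes a = 0, giving a = 0 — point (0, 1).

{(-3/4, -1/2), (3/4, 1/4), (1/4, 1/2), (0, 1)}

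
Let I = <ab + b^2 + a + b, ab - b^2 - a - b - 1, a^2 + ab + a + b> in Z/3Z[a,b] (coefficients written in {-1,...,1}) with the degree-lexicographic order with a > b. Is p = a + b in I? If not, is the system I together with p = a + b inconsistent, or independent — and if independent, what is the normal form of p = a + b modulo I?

a + b lies in I (it reduces to 0).

First compute the reduced Gröbner basis of I by Buchberger's algorithm.
f_1 = ab + b^2 + a + b, LT = ab.
f_2 = ab - b^2 - a - b - 1, LT = ab.
f_3 = a^2 + ab + a + b, LT = a^2.

S(f_1,f_2): lcm = ab. S = -b^2 - a - b + 1.
  leading term b^2: no divisor's leading term divides it; move -b^2 to the remainder.
  leading term a: no divisor's leading term divides it; move -a to the remainder.
  leading term b: no divisor's leading term divides it; move -b to the remainder.
  leading term 1: no divisor's leading term divides it; move 1 to the remainder.
  remainder -b^2 - a - b + 1 ≠ 0; add h_4 = -b^2 - a - b + 1 to the basis.

S(f_2,f_3): lcm = a^2b. S = ab^2 - a^2 + ab - b^2 - a.
  leading term ab^2: subtract (b)·f_1 from ab^2 - a^2 + ab - b^2 - a → -b^3 - a^2 + b^2 - a
  leading term b^3: subtract (b)·h_4 from -b^3 - a^2 + b^2 - a → -a^2 + ab - b^2 - a - b
  leading term a^2: subtract (-1)·f_3 from -a^2 + ab - b^2 - a - b → -ab - b^2
  leading term ab: subtract (-1)·f_1 from -ab - b^2 → a + b
  leading term a: no divisor's leading term divides it; move a to the remainder.
  leading term b: no divisor's leading term divides it; move b to the remainder.
  remainder a + b ≠ 0; add h_5 = a + b to the basis.

The other S-polynomials (S(f_1,f_3), S(f_1,h_4), S(f_2,h_4), S(f_3,h_4), S(f_1,h_5), S(f_2,h_5), S(f_3,h_5), S(h_4,h_5)) all reduce to 0 modulo the current basis, so we have a Gröbner basis.
Inter-reduce: drop elements whose leading term is divisible by another's, tail-reduce, and make monic.
Reduced Gröbner basis: {b^2 - 1, a + b}.
Label its elements g_1 = b^2 - 1, g_2 = a + b.

Reduce p = a + b modulo G:
  leading term a: subtract (1)·g_2 from a + b → 0
  normal form = 0.
Since the normal form is 0, p ∈ I.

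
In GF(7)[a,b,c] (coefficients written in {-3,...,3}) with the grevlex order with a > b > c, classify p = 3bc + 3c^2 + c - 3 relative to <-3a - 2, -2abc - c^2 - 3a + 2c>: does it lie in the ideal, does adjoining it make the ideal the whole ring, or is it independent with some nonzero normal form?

First compute the reduced Gröbner basis of I by Buchberger's algorithm.
f_1 = -3a - 2, LT = a.
f_2 = -2abc - c^2 - 3a + 2c, LT = abc.

S(f_1,f_2): lcm = abc. S = 3bc + 3c^2 + 2a + c.
  leading term bc: no divisor's leading term divides it; move 3bc to the remainder.
  leading term c^2: no divisor's leading term divides it; move 3c^2 to the remainder.
  leading term a: subtract (-3)·f_1 from 2a + c → c + 1
  leading term c: no divisor's leading term divides it; move c to the remainder.
  leading term 1: no divisor's leading term divides it; move 1 to the remainder.
  remainder 3bc + 3c^2 + c + 1 ≠ 0; add h_3 = 3bc + 3c^2 + c + 1 to the basis.

S(f_1,h_3): leading monomials are coprime, so the S-polynomial reduces to 0 (Buchberger's first criterion).
S(f_2,h_3): lcm = abc. S = -ac^2 + 2ac - 3c^2 - c.
  leading term ac^2: subtract (-2c^2)·f_1 from -ac^2 + 2ac - 3c^2 - c → 2ac - c
  leading term ac: subtract (-3c)·f_1 from 2ac - c → 0
  remainder 0.

Every S-polynomial of the final basis reduces to 0, so we have a Gröbner basis.
Inter-reduce: drop elements whose leading term is divisible by another's, tail-reduce, and make monic.
Reduced Gröbner basis: {bc + c^2 - 2c - 2, a + 3}.
Label its elements g_1 = bc + c^2 - 2c - 2, g_2 = a + 3.

Reduce p = 3bc + 3c^2 + c - 3 modulo G:
  leading term bc: subtract (3)·g_1 from 3bc + 3c^2 + c - 3 → 3
  leading term 1: no divisor's leading term divides it; move 3 to the remainder.
  normal form = 3.
The normal form is nonzero, so p ∉ I. Since p minus its normal form lies in I, I + (p) = I + (r) where r = 3; decide whether this ideal is the whole ring.
Here r = 3 is a nonzero constant, hence a unit: 1 ∈ I + (p), the Gröbner basis of I + (p) is {1}, and the enlarged system has no common solution — adjoining p is inconsistent.

Adjoining 3bc + 3c^2 + c - 3 makes the ideal the whole ring: the system is inconsistent.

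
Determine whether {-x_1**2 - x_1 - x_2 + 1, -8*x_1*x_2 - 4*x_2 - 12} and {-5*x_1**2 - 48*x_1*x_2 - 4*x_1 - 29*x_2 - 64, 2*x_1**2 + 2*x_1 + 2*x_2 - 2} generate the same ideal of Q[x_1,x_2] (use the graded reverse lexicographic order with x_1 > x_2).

No, the ideals differ.

Since reduced Gröbner bases are canonical representatives of ideals under a given ordering, it suffices to compute and compare them.
Buchberger on the first generating set:
f_1 = -x_1**2 - x_1 - x_2 + 1, LT = x_1**2.
f_2 = -8*x_1*x_2 - 4*x_2 - 12, LT = x_1*x_2.

S(f_1,f_2): lcm = x_1**2*x_2. S = 1/2*x_1*x_2 + x_2**2 - 3/2*x_1 - x_2.
  leading term x_1*x_2: subtract (-1/16)·f_2 from 1/2*x_1*x_2 + x_2**2 - 3/2*x_1 - x_2 → x_2**2 - 3/2*x_1 - 5/4*x_2 - 3/4
  leading term x_2**2: no divisor's leading term divides it; move x_2**2 to the remainder.
  leading term x_1: no divisor's leading term divides it; move -3/2*x_1 to the remainder.
  leading term x_2: no divisor's leading term divides it; move -5/4*x_2 to the remainder.
  leading term 1: no divisor's leading term divides it; move -3/4 to the remainder.
  remainder x_2**2 - 3/2*x_1 - 5/4*x_2 - 3/4 ≠ 0; add g_3 = x_2**2 - 3/2*x_1 - 5/4*x_2 - 3/4 to the basis.

The other S-polynomials (S(f_1,g_3), S(f_2,g_3)) all reduce to 0 modulo the current basis, so we have a Gröbner basis.
Inter-reduce: drop elements whose leading term is divisible by another's, tail-reduce, and make monic.
Reduced Gröbner basis: {x_1**2 + x_1 + x_2 - 1, x_1*x_2 + 1/2*x_2 + 3/2, x_2**2 - 3/2*x_1 - 5/4*x_2 - 3/4}.

Buchberger on the second generating set:
h_1 = -5*x_1**2 - 48*x_1*x_2 - 4*x_1 - 29*x_2 - 64, LT = x_1**2.
h_2 = 2*x_1**2 + 2*x_1 + 2*x_2 - 2, LT = x_1**2.

S(h_1,h_2): lcm = x_1**2. S = 48/5*x_1*x_2 - 1/5*x_1 + 24/5*x_2 + 69/5.
  leading term x_1*x_2: no divisor's leading term divides it; move 48/5*x_1*x_2 to the remainder.
  leading term x_1: no divisor's leading term divides it; move -1/5*x_1 to the remainder.
  leading term x_2: no divisor's leading term divides it; move 24/5*x_2 to the remainder.
  leading term 1: no divisor's leading term divides it; move 69/5 to the remainder.
  remainder 48/5*x_1*x_2 - 1/5*x_1 + 24/5*x_2 + 69/5 ≠ 0; add k_3 = 48/5*x_1*x_2 - 1/5*x_1 + 24/5*x_2 + 69/5 to the basis.

S(h_1,k_3): lcm = x_1**2*x_2. S = 48/5*x_1*x_2**2 + 1/48*x_1**2 + 3/10*x_1*x_2 + 29/5*x_2**2 - 23/16*x_1 + 64/5*x_2.
  leading term x_1*x_2**2: subtract (x_2)·k_3 from 48/5*x_1*x_2**2 + 1/48*x_1**2 + 3/10*x_1*x_2 + 29/5*x_2**2 - 23/16*x_1 + 64/5*x_2 → 1/48*x_1**2 + 1/2*x_1*x_2 + x_2**2 - 23/16*x_1 - x_2
  leading term x_1**2: subtract (-1/240)·h_1 from 1/48*x_1**2 + 1/2*x_1*x_2 + x_2**2 - 23/16*x_1 - x_2 → 3/10*x_1*x_2 + x_2**2 - 349/240*x_1 - 269/240*x_2 - 4/15
  leading term x_1*x_2: subtract (1/32)·k_3 from 3/10*x_1*x_2 + x_2**2 - 349/240*x_1 - 269/240*x_2 - 4/15 → x_2**2 - 139/96*x_1 - 61/48*x_2 - 67/96
  leading term x_2**2: no divisor's leading term divides it; move x_2**2 to the remainder.
  leading term x_1: no divisor's leading term divides it; move -139/96*x_1 to the remainder.
  leading term x_2: no divisor's leading term divides it; move -61/48*x_2 to the remainder.
  leading term 1: no divisor's leading term divides it; move -67/96 to the remainder.
  remainder x_2**2 - 139/96*x_1 - 61/48*x_2 - 67/96 ≠ 0; add k_4 = x_2**2 - 139/96*x_1 - 61/48*x_2 - 67/96 to the basis.

The other S-polynomials (S(h_2,k_3), S(h_1,k_4), S(h_2,k_4), S(k_3,k_4)) all reduce to 0 modulo the current basis, so we have a Gröbner basis.
Inter-reduce: drop elements whose leading term is divisible by another's, tail-reduce, and make monic.
Reduced Gröbner basis: {x_1**2 + x_1 + x_2 - 1, x_1*x_2 - 1/48*x_1 + 1/2*x_2 + 23/16, x_2**2 - 139/96*x_1 - 61/48*x_2 - 67/96}.

These differ, so the ideals are not equal.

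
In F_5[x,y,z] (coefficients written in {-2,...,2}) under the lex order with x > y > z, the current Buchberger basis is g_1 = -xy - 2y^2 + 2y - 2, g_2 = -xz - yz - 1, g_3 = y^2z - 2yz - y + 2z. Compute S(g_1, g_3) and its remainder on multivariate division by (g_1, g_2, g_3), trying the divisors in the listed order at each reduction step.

lcm(LM(g_1), LM(g_3)) = xy^2z.
S = (lcm/LT(g_1))·g_1 − (lcm/LT(g_3))·g_3 = 2xyz + xy - 2xz + 2y^3z - 2y^2z + 2yz.
Reduce S modulo (g_1, g_2, g_3) in that order:
  leading term xyz: subtract (-2z)·g_1 from 2xyz + xy - 2xz + 2y^3z - 2y^2z + 2yz → xy - 2xz + 2y^3z - y^2z + yz + z
  leading term xy: subtract (-1)·g_1 from xy - 2xz + 2y^3z - y^2z + yz + z → -2xz + 2y^3z - y^2z - 2y^2 + yz + 2y + z - 2
  leading term xz: subtract (2)·g_2 from -2xz + 2y^3z - y^2z - 2y^2 + yz + 2y + z - 2 → 2y^3z - y^2z - 2y^2 - 2yz + 2y + z
  leading term y^3z: subtract (2y)·g_3 from 2y^3z - y^2z - 2y^2 - 2yz + 2y + z → -2y^2z - yz + 2y + z
  leading term y^2z: subtract (-2)·g_3 from -2y^2z - yz + 2y + z → 0
The remainder is 0, so this S-polynomial contributes no new basis element.

S(g_1, g_3) = 2xyz + xy - 2xz + 2y^3z - 2y^2z + 2yz; remainder on division = 0.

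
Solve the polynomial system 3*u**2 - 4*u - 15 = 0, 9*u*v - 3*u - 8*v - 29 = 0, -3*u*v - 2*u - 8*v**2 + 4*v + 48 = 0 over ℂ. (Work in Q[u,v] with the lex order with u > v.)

Compute a lex Gröbner basis by Buchberger's algorithm.
f_1 = 3*u**2 - 4*u - 15, LT = u**2.
f_2 = 9*u*v - 3*u - 8*v - 29, LT = u*v.
f_3 = -3*u*v - 2*u - 8*v**2 + 4*v + 48, LT = u*v.

S(f_1,f_2): lcm = u**2*v. S = 1/3*u**2 - 4/9*u*v + 29/9*u - 5*v.
  reduce S modulo (f_1, f_2, f_3):
  remainder 95/27*u - 437/81*v + 19/81 ≠ 0; add h_4 = 95/27*u - 437/81*v + 19/81 to the basis.

S(f_1,f_3): lcm = u**2*v. S = -2/3*u**2 - 8/3*u*v**2 + 16*u - 5*v.
  reduce S modulo (f_1, f_2, f_3, h_4):
  remainder -64/27*v**2 + 25/3*v - 194/27 ≠ 0; add h_5 = -64/27*v**2 + 25/3*v - 194/27 to the basis.

S(f_2,f_3): lcm = u*v. S = -u - 8/3*v**2 + 4/9*v + 115/9.
  reduce S modulo (f_1, f_2, f_3, h_4, h_5):
  remainder -3767/360*v + 3767/180 ≠ 0; add h_6 = -3767/360*v + 3767/180 to the basis.

The other S-polynomials (S(f_1,h_4), S(f_2,h_4), S(f_3,h_4), S(f_1,h_5), S(f_2,h_5), S(f_3,h_5), S(h_4,h_5), S(f_1,h_6), S(f_2,h_6), S(f_3,h_6), S(h_4,h_6), S(h_5,h_6)) all reduce to 0 modulo the current basis, so we have a Gröbner basis.
Inter-reduce: drop elements whose leading term is divisible by another's, tail-reduce, and make monic.
Reduced Gröbner basis: {u - 3, v - 2}.

From the last basis element, v - 2 = 0, so v takes values in {2}. Each choice, substituted upward through the basis, yields the corresponding point(s) of the solution set.
  v = 2: the earlier basis element becomes u - 3 = 0, giving u = 3 — point (3, 2).

{(3, 2)}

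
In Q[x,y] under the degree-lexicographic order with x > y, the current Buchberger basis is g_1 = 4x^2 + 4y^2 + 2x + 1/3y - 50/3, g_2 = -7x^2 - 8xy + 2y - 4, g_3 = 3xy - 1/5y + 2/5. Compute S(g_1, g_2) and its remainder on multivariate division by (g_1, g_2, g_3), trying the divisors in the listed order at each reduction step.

S(g_1, g_2) = -8/7xy + y^2 + 1/2x + 31/84y - 199/42; remainder on division = y^2 + 1/2x + 41/140y - 321/70.

lcm(LM(g_1), LM(g_2)) = x^2.
S = (lcm/LT(g_1))·g_1 − (lcm/LT(g_2))·g_2 = -8/7xy + y^2 + 1/2x + 31/84y - 199/42.
Reduce S modulo (g_1, g_2, g_3) in that order:
  leading term xy: subtract (-8/21)·g_3 from -8/7xy + y^2 + 1/2x + 31/84y - 199/42 → y^2 + 1/2x + 41/140y - 321/70
  leading term y^2: no divisor's leading term divides it; move y^2 to the remainder.
  leading term x: no divisor's leading term divides it; move 1/2x to the remainder.
  leading term y: no divisor's leading term divides it; move 41/140y to the remainder.
  leading term 1: no divisor's leading term divides it; move -321/70 to the remainder.
The remainder y^2 + 1/2x + 41/140y - 321/70 is nonzero, so it would be added as the next basis element.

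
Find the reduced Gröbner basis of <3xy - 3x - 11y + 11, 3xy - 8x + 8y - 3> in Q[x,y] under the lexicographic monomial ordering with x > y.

f_1 = 3xy - 3x - 11y + 11, LT = xy.
f_2 = 3xy - 8x + 8y - 3, LT = xy.

S(f_1,f_2): lcm = xy. S = 5/3x - 19/3y + 14/3.
  leading term x: no divisor's leading term divides it; move 5/3x to the remainder.
  leading term y: no divisor's leading term divides it; move -19/3y to the remainder.
  leading term 1: no divisor's leading term divides it; move 14/3 to the remainder.
  remainder 5/3x - 19/3y + 14/3 ≠ 0; add g_3 = 5/3x - 19/3y + 14/3 to the basis.

S(f_1,g_3): lcm = xy. S = -x + 19/5y^2 - 97/15y + 11/3.
  leading term x: subtract (-3/5)·g_3 from -x + 19/5y^2 - 97/15y + 11/3 → 19/5y^2 - 154/15y + 97/15
  leading term y^2: no divisor's leading term divides it; move 19/5y^2 to the remainder.
  leading term y: no divisor's leading term divides it; move -154/15y to the remainder.
  leading term 1: no divisor's leading term divides it; move 97/15 to the remainder.
  remainder 19/5y^2 - 154/15y + 97/15 ≠ 0; add g_4 = 19/5y^2 - 154/15y + 97/15 to the basis.

The other S-polynomials (S(f_2,g_3), S(f_1,g_4), S(f_2,g_4), S(g_3,g_4)) all reduce to 0 modulo the current basis, so we have a Gröbner basis.
Inter-reduce: drop elements whose leading term is divisible by another's, tail-reduce, and make monic.

G = {x - 19/5y + 14/5, y^2 - 154/57y + 97/57}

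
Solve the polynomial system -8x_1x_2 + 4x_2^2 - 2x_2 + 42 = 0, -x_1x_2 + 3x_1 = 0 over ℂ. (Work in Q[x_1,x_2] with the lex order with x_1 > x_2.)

{(3, 3), (0, 1/4 - sqrt(167)*I/4), (0, 1/4 + sqrt(167)*I/4)}

Compute a lex Gröbner basis by Buchberger's algorithm.
f_1 = -8x_1x_2 + 4x_2^2 - 2x_2 + 42, LT = x_1x_2.
f_2 = -x_1x_2 + 3x_1, LT = x_1x_2.

S(f_1,f_2): lcm = x_1x_2. S = 3x_1 - 1/2x_2^2 + 1/4x_2 - 21/4.
  leading term x_1: no divisor's leading term divides it; move 3x_1 to the remainder.
  leading term x_2^2: no divisor's leading term divides it; move -1/2x_2^2 to the remainder.
  leading term x_2: no divisor's leading term divides it; move 1/4x_2 to the remainder.
  leading term 1: no divisor's leading term divides it; move -21/4 to the remainder.
  remainder 3x_1 - 1/2x_2^2 + 1/4x_2 - 21/4 ≠ 0; add h_3 = 3x_1 - 1/2x_2^2 + 1/4x_2 - 21/4 to the basis.

S(f_1,h_3): lcm = x_1x_2. S = 1/6x_2^3 - 7/12x_2^2 + 2x_2 - 21/4.
  leading term x_2^3: no divisor's leading term divides it; move 1/6x_2^3 to the remainder.
  leading term x_2^2: no divisor's leading term divides it; move -7/12x_2^2 to the remainder.
  leading term x_2: no divisor's leading term divides it; move 2x_2 to the remainder.
  leading term 1: no divisor's leading term divides it; move -21/4 to the remainder.
  remainder 1/6x_2^3 - 7/12x_2^2 + 2x_2 - 21/4 ≠ 0; add h_4 = 1/6x_2^3 - 7/12x_2^2 + 2x_2 - 21/4 to the basis.

The other S-polynomials (S(f_2,h_3), S(f_1,h_4), S(f_2,h_4), S(h_3,h_4)) all reduce to 0 modulo the current basis, so we have a Gröbner basis.
Inter-reduce: drop elements whose leading term is divisible by another's, tail-reduce, and make monic.
Reduced Gröbner basis: {x_1 - 1/6x_2^2 + 1/12x_2 - 7/4, x_2^3 - 7/2x_2^2 + 12x_2 - 63/2}.

Elimination: the polynomial x_2^3 - 7/2x_2^2 + 12x_2 - 63/2 lies in the elimination ideal for x_2, so x_2 ∈ {3, 1/4 - sqrt(167)*I/4, 1/4 + sqrt(167)*I/4}. For each such x_2, the remaining basis elements (now univariate) give the rest of the solution.
  x_2 = 3: the earlier basis element becomes x_1 - 3 = 0, giving x_1 = 3 — point (3, 3).
  x_2 = 1/4 - sqrt(167)*I/4: the earlier basis element becomes x_1 = 0, giving x_1 = 0 — point (0, 1/4 - sqrt(167)*I/4).
  x_2 = 1/4 + sqrt(167)*I/4: the earlier basis element becomes x_1 = 0, giving x_1 = 0 — point (0, 1/4 + sqrt(167)*I/4).
Each listed point satisfies every original equation (direct substitution).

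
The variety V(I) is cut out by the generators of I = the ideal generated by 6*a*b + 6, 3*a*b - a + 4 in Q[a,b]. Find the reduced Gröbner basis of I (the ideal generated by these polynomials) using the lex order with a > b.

G = {a - 1, b + 1}

f_1 = 6*a*b + 6, LT = a*b.
f_2 = 3*a*b - a + 4, LT = a*b.

S(f_1,f_2): lcm = a*b. S = 1/3*a - 1/3.
  leading term a: no divisor's leading term divides it; move 1/3*a to the remainder.
  leading term 1: no divisor's leading term divides it; move -1/3 to the remainder.
  remainder 1/3*a - 1/3 ≠ 0; add g_3 = 1/3*a - 1/3 to the basis.

S(f_1,g_3): lcm = a*b. S = b + 1.
  leading term b: no divisor's leading term divides it; move b to the remainder.
  leading term 1: no divisor's leading term divides it; move 1 to the remainder.
  remainder b + 1 ≠ 0; add g_4 = b + 1 to the basis.

The other S-polynomials (S(f_2,g_3), S(f_1,g_4), S(f_2,g_4), S(g_3,g_4)) all reduce to 0 modulo the current basis, so we have a Gröbner basis.
Inter-reduce: drop elements whose leading term is divisible by another's, tail-reduce, and make monic.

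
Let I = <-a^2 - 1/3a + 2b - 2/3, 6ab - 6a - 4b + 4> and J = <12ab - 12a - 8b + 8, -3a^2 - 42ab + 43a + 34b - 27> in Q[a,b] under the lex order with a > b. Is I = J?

Since reduced Gröbner bases are canonical representatives of ideals under a given ordering, it suffices to compute and compare them.
Buchberger on the first generating set:
f_1 = -a^2 - 1/3a + 2b - 2/3, LT = a^2.
f_2 = 6ab - 6a - 4b + 4, LT = ab.

S(f_1,f_2): lcm = a^2b. S = a^2 + ab - 2/3a - 2b^2 + 2/3b.
  reduce S modulo (f_1, f_2):
  remainder -2b^2 + 10/3b - 4/3 ≠ 0; add g_3 = -2b^2 + 10/3b - 4/3 to the basis.

The other S-polynomials (S(f_1,g_3), S(f_2,g_3)) all reduce to 0 modulo the current basis, so we have a Gröbner basis.
Inter-reduce: drop elements whose leading term is divisible by another's, tail-reduce, and make monic.
Reduced Gröbner basis: {a^2 + 1/3a - 2b + 2/3, ab - a - 2/3b + 2/3, b^2 - 5/3b + 2/3}.

Buchberger on the second generating set:
h_1 = 12ab - 12a - 8b + 8, LT = ab.
h_2 = -3a^2 - 42ab + 43a + 34b - 27, LT = a^2.

S(h_1,h_2): lcm = a^2b. S = -a^2 - 14ab^2 + 41/3ab + 2/3a + 34/3b^2 - 9b.
  reduce S modulo (h_1, h_2):
  remainder 2b^2 - 17/9b - 1/9 ≠ 0; add k_3 = 2b^2 - 17/9b - 1/9 to the basis.

The other S-polynomials (S(h_1,k_3), S(h_2,k_3)) all reduce to 0 modulo the current basis, so we have a Gröbner basis.
Inter-reduce: drop elements whose leading term is divisible by another's, tail-reduce, and make monic.
Reduced Gröbner basis: {a^2 - 1/3a - 2b - 1/3, ab - a - 2/3b + 2/3, b^2 - 17/18b - 1/18}.

The bases are distinct; the ideals are different.
The choice of monomial ordering does not affect the verdict — as long as both bases are computed under the same ordering, their equality decides ideal equality.

No, the ideals differ.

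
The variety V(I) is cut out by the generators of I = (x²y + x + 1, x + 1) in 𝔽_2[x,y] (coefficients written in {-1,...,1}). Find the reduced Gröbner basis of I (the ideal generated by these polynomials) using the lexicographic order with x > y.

f_1 = x²y + x + 1, LT = x²y.
f_2 = x + 1, LT = x.

S(f_1,f_2): lcm = x²y. S = xy + x + 1.
  leading term xy: subtract (y)·f_2 from xy + x + 1 → x + y + 1
  leading term x: subtract (1)·f_2 from x + y + 1 → y
  leading term y: no divisor's leading term divides it; move y to the remainder.
  remainder y ≠ 0; add g_3 = y to the basis.

The other S-polynomials (S(f_1,g_3), S(f_2,g_3)) all reduce to 0 modulo the current basis, so we have a Gröbner basis.
Inter-reduce: drop elements whose leading term is divisible by another's, tail-reduce, and make monic.

G = {x + 1, y}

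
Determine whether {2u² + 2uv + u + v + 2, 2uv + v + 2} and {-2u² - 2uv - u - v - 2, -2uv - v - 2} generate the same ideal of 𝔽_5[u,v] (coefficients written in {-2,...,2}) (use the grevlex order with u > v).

Yes, the ideals are equal.

Since reduced Gröbner bases are canonical representatives of ideals under a given ordering, it suffices to compute and compare them.
Buchberger on the first generating set:
f_1 = 2u² + 2uv + u + v + 2, LT = u².
f_2 = 2uv + v + 2, LT = uv.

S(f_1,f_2): lcm = u²v. S = uv² - 2v² - u + v.
  reduce S modulo (f_1, f_2):
  remainder -u ≠ 0; add g_3 = -u to the basis.

S(f_2,g_3): lcm = uv. S = -2v + 1.
  reduce S modulo (f_1, f_2, g_3):
  remainder -2v + 1 ≠ 0; add g_4 = -2v + 1 to the basis.

The other S-polynomials (S(f_1,g_3), S(f_1,g_4), S(f_2,g_4), S(g_3,g_4)) all reduce to 0 modulo the current basis, so we have a Gröbner basis.
Inter-reduce: drop elements whose leading term is divisible by another's, tail-reduce, and make monic.
Reduced Gröbner basis: {u, v + 2}.

Buchberger on the second generating set:
h_1 = -2u² - 2uv - u - v - 2, LT = u².
h_2 = -2uv - v - 2, LT = uv.

S(h_1,h_2): lcm = u²v. S = uv² - 2v² - u + v.
  reduce S modulo (h_1, h_2):
  remainder -u ≠ 0; add k_3 = -u to the basis.

S(h_2,k_3): lcm = uv. S = -2v + 1.
  reduce S modulo (h_1, h_2, k_3):
  remainder -2v + 1 ≠ 0; add k_4 = -2v + 1 to the basis.

The other S-polynomials (S(h_1,k_3), S(h_1,k_4), S(h_2,k_4), S(k_3,k_4)) all reduce to 0 modulo the current basis, so we have a Gröbner basis.
Inter-reduce: drop elements whose leading term is divisible by another's, tail-reduce, and make monic.
Reduced Gröbner basis: {u, v + 2}.

Same reduced basis, so the two generating sets span the same ideal.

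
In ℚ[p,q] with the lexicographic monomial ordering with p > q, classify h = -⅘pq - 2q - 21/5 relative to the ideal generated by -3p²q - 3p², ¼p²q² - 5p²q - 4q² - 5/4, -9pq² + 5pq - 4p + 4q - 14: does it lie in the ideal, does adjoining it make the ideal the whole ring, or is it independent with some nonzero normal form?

First compute the reduced Gröbner basis of I by Buchberger's algorithm.
f_1 = -3p²q - 3p², LT = p²q.
f_2 = ¼p²q² - 5p²q - 4q² - 5/4, LT = p²q².
f_3 = -9pq² + 5pq - 4p + 4q - 14, LT = pq².

S(f_1,f_2): lcm = p²q². S = 21p²q + 16q² + 5.
  leading term p²q: subtract (-7)·f_1 from 21p²q + 16q² + 5 → -21p² + 16q² + 5
  leading term p²: no divisor's leading term divides it; move -21p² to the remainder.
  leading term q²: no divisor's leading term divides it; move 16q² to the remainder.
  leading term 1: no divisor's leading term divides it; move 5 to the remainder.
  remainder -21p² + 16q² + 5 ≠ 0; add k_4 = -21p² + 16q² + 5 to the basis.

S(f_1,f_3): lcm = p²q². S = 14/9p²q - 4/9p² + 4/9pq - 14/9p.
  leading term p²q: subtract (-14/27)·f_1 from 14/9p²q - 4/9p² + 4/9pq - 14/9p → -2p² + 4/9pq - 14/9p
  leading term p²: subtract (2/21)·k_4 from -2p² + 4/9pq - 14/9p → 4/9pq - 14/9p - 32/21q² - 10/21
  leading term pq: no divisor's leading term divides it; move 4/9pq to the remainder.
  leading term p: no divisor's leading term divides it; move -14/9p to the remainder.
  leading term q²: no divisor's leading term divides it; move -32/21q² to the remainder.
  leading term 1: no divisor's leading term divides it; move -10/21 to the remainder.
  remainder 4/9pq - 14/9p - 32/21q² - 10/21 ≠ 0; add k_5 = 4/9pq - 14/9p - 32/21q² - 10/21 to the basis.

S(f_1,k_4): lcm = p²q. S = p² + 16/21q³ + 5/21q.
  leading term p²: subtract (-1/21)·k_4 from p² + 16/21q³ + 5/21q → 16/21q³ + 16/21q² + 5/21q + 5/21
  leading term q³: no divisor's leading term divides it; move 16/21q³ to the remainder.
  leading term q²: no divisor's leading term divides it; move 16/21q² to the remainder.
  leading term q: no divisor's leading term divides it; move 5/21q to the remainder.
  leading term 1: no divisor's leading term divides it; move 5/21 to the remainder.
  remainder 16/21q³ + 16/21q² + 5/21q + 5/21 ≠ 0; add k_6 = 16/21q³ + 16/21q² + 5/21q + 5/21 to the basis.

S(f_1,k_5): lcm = p²q. S = 9/2p² + 24/7pq² + 15/14p.
  leading term p²: subtract (-3/14)·k_4 from 9/2p² + 24/7pq² + 15/14p → 24/7pq² + 15/14p + 24/7q² + 15/14
  leading term pq²: subtract (-8/21)·f_3 from 24/7pq² + 15/14p + 24/7q² + 15/14 → 40/21pq - 19/42p + 24/7q² + 32/21q - 179/42
  leading term pq: subtract (30/7)·k_5 from 40/21pq - 19/42p + 24/7q² + 32/21q - 179/42 → 87/14p + 488/49q² + 32/21q - 653/294
  leading term p: no divisor's leading term divides it; move 87/14p to the remainder.
  leading term q²: no divisor's leading term divides it; move 488/49q² to the remainder.
  leading term q: no divisor's leading term divides it; move 32/21q to the remainder.
  leading term 1: no divisor's leading term divides it; move -653/294 to the remainder.
  remainder 87/14p + 488/49q² + 32/21q - 653/294 ≠ 0; add k_7 = 87/14p + 488/49q² + 32/21q - 653/294 to the basis.

S(f_2,k_5): lcm = p²q². S = -33/2p²q + 24/7pq³ + 15/14pq - 16q² - 5.
  leading term p²q: subtract (11/2)·f_1 from -33/2p²q + 24/7pq³ + 15/14pq - 16q² - 5 → 33/2p² + 24/7pq³ + 15/14pq - 16q² - 5
  leading term p²: subtract (-11/14)·k_4 from 33/2p² + 24/7pq³ + 15/14pq - 16q² - 5 → 24/7pq³ + 15/14pq - 24/7q² - 15/14
  leading term pq³: subtract (-8/21q)·f_3 from 24/7pq³ + 15/14pq - 24/7q² - 15/14 → 40/21pq² - 19/42pq - 40/21q² - 16/3q - 15/14
  leading term pq²: subtract (-40/189)·f_3 from 40/21pq² - 19/42pq - 40/21q² - 16/3q - 15/14 → 229/378pq - 160/189p - 40/21q² - 848/189q - 1525/378
  leading term pq: subtract (229/168)·k_5 from 229/378pq - 160/189p - 40/21q² - 848/189q - 1525/378 → 107/84p + 76/441q² - 848/189q - 17915/5292
  leading term p: subtract (107/522)·k_7 from 107/84p + 76/441q² - 848/189q - 17915/5292 → -2656/1421q² - 8768/1827q - 37472/12789
  leading term q²: no divisor's leading term divides it; move -2656/1421q² to the remainder.
  leading term q: no divisor's leading term divides it; move -8768/1827q to the remainder.
  leading term 1: no divisor's leading term divides it; move -37472/12789 to the remainder.
  remainder -2656/1421q² - 8768/1827q - 37472/12789 ≠ 0; add k_8 = -2656/1421q² - 8768/1827q - 37472/12789 to the basis.

S(f_3,k_5): lcm = pq². S = 53/18pq + 4/9p + 24/7q³ + 79/126q + 14/9.
  leading term pq: subtract (53/8)·k_5 from 53/18pq + 4/9p + 24/7q³ + 79/126q + 14/9 → 43/4p + 24/7q³ + 212/21q² + 79/126q + 1187/252
  leading term p: subtract (301/174)·k_7 from 43/4p + 24/7q³ + 212/21q² + 79/126q + 1187/252 → 24/7q³ - 1448/203q² - 2447/1218q + 10417/1218
  leading term q³: subtract (9/2)·k_6 from 24/7q³ - 1448/203q² - 2447/1218q + 10417/1218 → -2144/203q² - 268/87q + 4556/609
  leading term q²: subtract (469/83)·k_8 from -2144/203q² - 268/87q + 4556/609 → 17956/747q + 17956/747
  leading term q: no divisor's leading term divides it; move 17956/747q to the remainder.
  leading term 1: no divisor's leading term divides it; move 17956/747 to the remainder.
  remainder 17956/747q + 17956/747 ≠ 0; add k_9 = 17956/747q + 17956/747 to the basis.

The other S-polynomials (S(f_2,f_3), S(f_2,k_4), S(f_3,k_4), S(k_4,k_5), S(f_1,k_6), S(f_2,k_6), S(f_3,k_6), S(k_4,k_6), S(k_5,k_6), S(f_1,k_7), S(f_2,k_7), S(f_3,k_7), S(k_4,k_7), S(k_5,k_7), S(k_6,k_7), S(f_1,k_8), S(f_2,k_8), S(f_3,k_8), S(k_4,k_8), S(k_5,k_8), S(k_6,k_8), S(k_7,k_8), S(f_1,k_9), S(f_2,k_9), S(f_3,k_9), S(k_4,k_9), S(k_5,k_9), S(k_6,k_9), S(k_7,k_9), S(k_8,k_9)) all reduce to 0 modulo the current basis, so we have a Gröbner basis.
Inter-reduce: drop elements whose leading term is divisible by another's, tail-reduce, and make monic.
Reduced Gröbner basis: {p + 1, q + 1}.
Label its elements g_1 = p + 1, g_2 = q + 1.

Reduce h = -⅘pq - 2q - 21/5 modulo G:
  leading term pq: subtract (-⅘q)·g_1 from -⅘pq - 2q - 21/5 → -6/5q - 21/5
  leading term q: subtract (-6/5)·g_2 from -6/5q - 21/5 → -3
  leading term 1: no divisor's leading term divides it; move -3 to the remainder.
  normal form = -3.
The normal form is nonzero, so h ∉ I. Since h minus its normal form lies in I, I + (h) = I + (r) where r = -3; decide whether this ideal is the whole ring.
Here r = -3 is a nonzero constant, hence a unit: 1 ∈ I + (h), the Gröbner basis of I + (h) is {1}, and the enlarged system has no common solution — adjoining h is inconsistent.

Adjoining -⅘pq - 2q - 21/5 makes the ideal the whole ring: the system is inconsistent.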